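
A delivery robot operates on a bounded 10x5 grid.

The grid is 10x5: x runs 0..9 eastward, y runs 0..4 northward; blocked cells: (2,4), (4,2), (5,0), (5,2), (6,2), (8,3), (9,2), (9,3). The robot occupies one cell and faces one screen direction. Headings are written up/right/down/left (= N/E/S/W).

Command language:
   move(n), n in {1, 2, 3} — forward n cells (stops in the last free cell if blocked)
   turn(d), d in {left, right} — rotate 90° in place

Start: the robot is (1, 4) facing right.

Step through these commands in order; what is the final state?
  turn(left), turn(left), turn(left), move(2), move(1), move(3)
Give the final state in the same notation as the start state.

(1, 0) facing down

from: (1, 4) facing right
t=1 turn(left) ⇒ (1, 4) facing up
t=2 turn(left) ⇒ (1, 4) facing left
t=3 turn(left) ⇒ (1, 4) facing down
t=4 move(2) ⇒ (1, 2) facing down
t=5 move(1) ⇒ (1, 1) facing down
t=6 move(3) ⇒ (1, 0) facing down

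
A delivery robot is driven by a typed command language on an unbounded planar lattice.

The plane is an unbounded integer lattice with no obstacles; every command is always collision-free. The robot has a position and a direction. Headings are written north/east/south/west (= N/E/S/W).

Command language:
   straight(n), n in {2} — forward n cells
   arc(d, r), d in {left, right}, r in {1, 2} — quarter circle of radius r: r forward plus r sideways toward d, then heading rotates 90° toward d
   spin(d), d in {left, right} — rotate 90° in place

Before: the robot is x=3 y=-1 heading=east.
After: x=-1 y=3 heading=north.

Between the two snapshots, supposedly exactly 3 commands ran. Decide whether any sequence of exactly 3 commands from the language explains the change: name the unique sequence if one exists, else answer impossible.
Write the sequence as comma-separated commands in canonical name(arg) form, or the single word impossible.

key: running arc(right, 2) before spin(left) would end elsewhere — order is forced
t0: x=3 y=-1 heading=east
[1] after spin(left): x=3 y=-1 heading=north
[2] after arc(left, 2): x=1 y=1 heading=west
[3] after arc(right, 2): x=-1 y=3 heading=north
no rival 3-sequence matches.

spin(left), arc(left, 2), arc(right, 2)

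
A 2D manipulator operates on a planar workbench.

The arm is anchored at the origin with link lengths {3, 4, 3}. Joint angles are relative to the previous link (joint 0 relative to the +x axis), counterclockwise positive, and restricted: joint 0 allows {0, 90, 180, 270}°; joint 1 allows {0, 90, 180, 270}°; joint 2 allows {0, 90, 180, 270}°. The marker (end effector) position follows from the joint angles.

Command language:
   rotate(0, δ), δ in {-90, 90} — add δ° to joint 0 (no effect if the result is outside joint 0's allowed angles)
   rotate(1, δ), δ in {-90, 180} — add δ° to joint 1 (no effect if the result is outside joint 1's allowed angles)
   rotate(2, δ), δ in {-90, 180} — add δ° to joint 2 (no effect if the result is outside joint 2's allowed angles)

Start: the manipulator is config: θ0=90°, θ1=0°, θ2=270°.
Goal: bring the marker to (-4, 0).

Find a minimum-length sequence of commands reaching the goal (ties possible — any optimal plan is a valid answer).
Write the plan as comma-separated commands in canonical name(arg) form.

rotate(0, 90), rotate(2, -90)

start: config: θ0=90°, θ1=0°, θ2=270°
step 1 (rotate(0, 90)): config: θ0=180°, θ1=0°, θ2=270°
step 2 (rotate(2, -90)): config: θ0=180°, θ1=0°, θ2=180°
minimal: 2 command(s), checked below 2.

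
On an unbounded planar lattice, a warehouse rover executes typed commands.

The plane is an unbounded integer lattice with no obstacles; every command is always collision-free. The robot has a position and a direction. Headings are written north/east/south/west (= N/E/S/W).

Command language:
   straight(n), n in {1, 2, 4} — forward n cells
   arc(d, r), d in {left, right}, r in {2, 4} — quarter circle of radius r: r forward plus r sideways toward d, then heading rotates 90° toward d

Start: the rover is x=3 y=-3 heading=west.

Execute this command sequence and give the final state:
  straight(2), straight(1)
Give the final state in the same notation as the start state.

t0: x=3 y=-3 heading=west
step 1 (straight(2)): x=1 y=-3 heading=west
step 2 (straight(1)): x=0 y=-3 heading=west

x=0 y=-3 heading=west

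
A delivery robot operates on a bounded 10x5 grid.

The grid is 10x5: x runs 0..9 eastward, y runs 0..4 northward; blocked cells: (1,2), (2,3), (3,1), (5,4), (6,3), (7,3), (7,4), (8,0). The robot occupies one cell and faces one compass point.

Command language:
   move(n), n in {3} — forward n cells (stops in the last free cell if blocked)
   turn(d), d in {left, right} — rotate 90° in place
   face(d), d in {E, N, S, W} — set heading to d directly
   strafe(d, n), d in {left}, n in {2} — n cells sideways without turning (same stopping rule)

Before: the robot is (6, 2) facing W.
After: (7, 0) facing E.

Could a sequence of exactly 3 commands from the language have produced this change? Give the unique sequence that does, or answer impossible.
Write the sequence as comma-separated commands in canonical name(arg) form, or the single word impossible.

key: move(3) is stopped early by the blocked cell at (8,0)
start: (6, 2) facing W
1. strafe(left, 2) → (6, 0) facing W
2. face(E) → (6, 0) facing E
3. move(3) → (7, 0) facing E
no other 3-command option fits: unique.

strafe(left, 2), face(E), move(3)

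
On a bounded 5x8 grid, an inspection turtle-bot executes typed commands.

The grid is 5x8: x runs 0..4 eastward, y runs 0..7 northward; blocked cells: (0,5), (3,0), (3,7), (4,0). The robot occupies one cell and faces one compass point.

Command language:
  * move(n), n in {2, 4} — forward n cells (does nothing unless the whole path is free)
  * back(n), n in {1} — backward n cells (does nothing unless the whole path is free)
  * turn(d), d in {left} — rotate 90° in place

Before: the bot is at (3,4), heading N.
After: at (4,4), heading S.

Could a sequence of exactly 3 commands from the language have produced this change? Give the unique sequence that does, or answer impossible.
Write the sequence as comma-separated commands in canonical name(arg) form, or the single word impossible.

key: cell and facing (now S) both changed — the 3 commands mix motion and turning
start: at (3,4), heading N
step 1 (turn(left)): at (3,4), heading W
step 2 (back(1)): at (4,4), heading W
step 3 (turn(left)): at (4,4), heading S
all 64 alternatives checked — unique.

turn(left), back(1), turn(left)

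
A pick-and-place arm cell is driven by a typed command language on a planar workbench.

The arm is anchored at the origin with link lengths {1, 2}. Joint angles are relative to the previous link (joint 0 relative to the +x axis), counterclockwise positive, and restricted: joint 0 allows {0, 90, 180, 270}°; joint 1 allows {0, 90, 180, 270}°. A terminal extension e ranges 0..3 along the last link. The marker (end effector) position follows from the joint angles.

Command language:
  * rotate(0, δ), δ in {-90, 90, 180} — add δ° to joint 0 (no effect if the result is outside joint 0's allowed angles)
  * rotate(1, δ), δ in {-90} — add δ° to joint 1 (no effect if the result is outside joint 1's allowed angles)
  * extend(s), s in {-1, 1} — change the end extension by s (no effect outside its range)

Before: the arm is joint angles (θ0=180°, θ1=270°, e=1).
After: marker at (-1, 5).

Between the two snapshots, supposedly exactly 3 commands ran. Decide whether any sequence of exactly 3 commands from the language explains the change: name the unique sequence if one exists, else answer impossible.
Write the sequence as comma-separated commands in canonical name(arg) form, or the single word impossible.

t0: joint angles (θ0=180°, θ1=270°, e=1)
t=1 extend(1) ⇒ joint angles (θ0=180°, θ1=270°, e=2)
t=2 extend(1) ⇒ joint angles (θ0=180°, θ1=270°, e=3)
t=3 extend(1) ⇒ joint angles (θ0=180°, θ1=270°, e=3)
no rival 3-sequence matches.

extend(1), extend(1), extend(1)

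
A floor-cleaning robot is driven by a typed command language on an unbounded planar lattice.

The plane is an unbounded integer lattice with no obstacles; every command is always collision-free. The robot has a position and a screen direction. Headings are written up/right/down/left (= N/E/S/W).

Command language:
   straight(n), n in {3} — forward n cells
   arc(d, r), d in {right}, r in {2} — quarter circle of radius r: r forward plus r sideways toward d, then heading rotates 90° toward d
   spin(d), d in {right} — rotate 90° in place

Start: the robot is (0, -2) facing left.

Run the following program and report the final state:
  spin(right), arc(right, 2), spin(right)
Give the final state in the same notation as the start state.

(2, 0) facing down

start: (0, -2) facing left
[1] after spin(right): (0, -2) facing up
[2] after arc(right, 2): (2, 0) facing right
[3] after spin(right): (2, 0) facing down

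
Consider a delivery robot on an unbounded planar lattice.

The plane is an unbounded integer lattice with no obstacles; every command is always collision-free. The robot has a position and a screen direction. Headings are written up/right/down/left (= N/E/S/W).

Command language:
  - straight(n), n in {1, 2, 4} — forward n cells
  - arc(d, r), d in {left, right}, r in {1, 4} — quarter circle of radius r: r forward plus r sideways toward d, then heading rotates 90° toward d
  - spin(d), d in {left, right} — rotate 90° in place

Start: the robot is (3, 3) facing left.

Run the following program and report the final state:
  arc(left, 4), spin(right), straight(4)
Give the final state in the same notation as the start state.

t0: (3, 3) facing left
[1] after arc(left, 4): (-1, -1) facing down
[2] after spin(right): (-1, -1) facing left
[3] after straight(4): (-5, -1) facing left

(-5, -1) facing left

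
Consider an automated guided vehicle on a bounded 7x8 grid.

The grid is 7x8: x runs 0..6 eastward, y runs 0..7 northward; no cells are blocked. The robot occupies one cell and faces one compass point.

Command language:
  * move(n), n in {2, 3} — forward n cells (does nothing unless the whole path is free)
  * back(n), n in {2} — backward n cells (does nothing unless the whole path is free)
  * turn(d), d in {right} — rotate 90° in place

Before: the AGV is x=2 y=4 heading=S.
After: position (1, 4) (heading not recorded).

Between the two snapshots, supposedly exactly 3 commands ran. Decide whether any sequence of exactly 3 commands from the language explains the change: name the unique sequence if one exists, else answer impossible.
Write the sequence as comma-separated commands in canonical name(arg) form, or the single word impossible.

key: running move(3) before turn(right) would end elsewhere — order is forced
initial: x=2 y=4 heading=S
[1] after turn(right): x=2 y=4 heading=W
[2] after back(2): x=4 y=4 heading=W
[3] after move(3): x=1 y=4 heading=W
no rival 3-sequence matches.

turn(right), back(2), move(3)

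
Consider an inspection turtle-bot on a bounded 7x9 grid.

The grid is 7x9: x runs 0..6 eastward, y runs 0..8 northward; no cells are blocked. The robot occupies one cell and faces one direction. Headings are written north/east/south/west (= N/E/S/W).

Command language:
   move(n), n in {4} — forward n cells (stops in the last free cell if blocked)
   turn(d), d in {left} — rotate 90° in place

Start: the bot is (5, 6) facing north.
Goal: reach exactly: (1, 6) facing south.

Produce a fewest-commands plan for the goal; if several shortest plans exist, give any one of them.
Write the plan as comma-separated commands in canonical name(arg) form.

from: (5, 6) facing north
1. turn(left) → (5, 6) facing west
2. move(4) → (1, 6) facing west
3. turn(left) → (1, 6) facing south
shorter routes all fall short; 3 is best.

turn(left), move(4), turn(left)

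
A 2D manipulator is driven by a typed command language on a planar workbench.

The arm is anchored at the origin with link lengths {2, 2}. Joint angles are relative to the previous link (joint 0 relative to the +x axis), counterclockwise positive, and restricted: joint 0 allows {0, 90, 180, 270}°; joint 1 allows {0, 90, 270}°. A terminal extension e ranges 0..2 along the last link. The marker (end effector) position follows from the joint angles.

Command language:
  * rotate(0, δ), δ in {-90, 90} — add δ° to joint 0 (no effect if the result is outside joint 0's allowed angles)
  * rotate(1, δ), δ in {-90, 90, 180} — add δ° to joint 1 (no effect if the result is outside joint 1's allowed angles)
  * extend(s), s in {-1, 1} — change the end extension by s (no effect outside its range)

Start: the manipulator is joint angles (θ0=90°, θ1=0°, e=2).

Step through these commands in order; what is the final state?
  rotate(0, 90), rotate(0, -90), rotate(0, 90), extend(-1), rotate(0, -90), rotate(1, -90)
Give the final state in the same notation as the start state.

joint angles (θ0=90°, θ1=270°, e=1)

begin: joint angles (θ0=90°, θ1=0°, e=2)
t=1 rotate(0, 90) ⇒ joint angles (θ0=180°, θ1=0°, e=2)
t=2 rotate(0, -90) ⇒ joint angles (θ0=90°, θ1=0°, e=2)
t=3 rotate(0, 90) ⇒ joint angles (θ0=180°, θ1=0°, e=2)
t=4 extend(-1) ⇒ joint angles (θ0=180°, θ1=0°, e=1)
t=5 rotate(0, -90) ⇒ joint angles (θ0=90°, θ1=0°, e=1)
t=6 rotate(1, -90) ⇒ joint angles (θ0=90°, θ1=270°, e=1)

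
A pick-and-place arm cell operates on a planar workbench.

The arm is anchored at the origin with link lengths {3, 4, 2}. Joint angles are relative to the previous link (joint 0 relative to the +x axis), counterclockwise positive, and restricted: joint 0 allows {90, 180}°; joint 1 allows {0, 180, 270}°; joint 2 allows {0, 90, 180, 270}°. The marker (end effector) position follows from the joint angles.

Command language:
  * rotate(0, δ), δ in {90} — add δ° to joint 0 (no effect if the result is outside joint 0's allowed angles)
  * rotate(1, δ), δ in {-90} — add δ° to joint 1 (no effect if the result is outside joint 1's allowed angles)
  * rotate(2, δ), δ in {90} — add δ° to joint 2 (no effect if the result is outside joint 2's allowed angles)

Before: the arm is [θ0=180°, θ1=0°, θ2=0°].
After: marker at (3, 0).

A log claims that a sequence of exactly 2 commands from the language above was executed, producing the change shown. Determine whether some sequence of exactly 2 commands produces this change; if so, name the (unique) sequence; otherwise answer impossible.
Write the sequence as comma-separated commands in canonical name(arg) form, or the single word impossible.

from: [θ0=180°, θ1=0°, θ2=0°]
[1] after rotate(1, -90): [θ0=180°, θ1=270°, θ2=0°]
[2] after rotate(1, -90): [θ0=180°, θ1=180°, θ2=0°]
no other 2-command option fits: unique.

rotate(1, -90), rotate(1, -90)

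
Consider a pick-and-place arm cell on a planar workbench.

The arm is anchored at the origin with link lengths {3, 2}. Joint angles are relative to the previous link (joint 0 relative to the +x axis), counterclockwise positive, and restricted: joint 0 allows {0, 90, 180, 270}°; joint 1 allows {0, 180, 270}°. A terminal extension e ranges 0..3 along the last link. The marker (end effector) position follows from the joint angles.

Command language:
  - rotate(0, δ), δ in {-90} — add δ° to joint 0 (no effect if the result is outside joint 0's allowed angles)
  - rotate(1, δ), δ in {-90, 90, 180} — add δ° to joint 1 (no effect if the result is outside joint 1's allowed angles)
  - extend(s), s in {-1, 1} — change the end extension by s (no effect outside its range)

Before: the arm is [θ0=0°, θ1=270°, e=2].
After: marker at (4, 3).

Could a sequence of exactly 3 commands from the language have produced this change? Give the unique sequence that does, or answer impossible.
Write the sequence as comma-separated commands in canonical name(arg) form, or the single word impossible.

from: [θ0=0°, θ1=270°, e=2]
t=1 rotate(0, -90) ⇒ [θ0=270°, θ1=270°, e=2]
t=2 rotate(0, -90) ⇒ [θ0=180°, θ1=270°, e=2]
t=3 rotate(0, -90) ⇒ [θ0=90°, θ1=270°, e=2]
all 216 alternatives checked — unique.

rotate(0, -90), rotate(0, -90), rotate(0, -90)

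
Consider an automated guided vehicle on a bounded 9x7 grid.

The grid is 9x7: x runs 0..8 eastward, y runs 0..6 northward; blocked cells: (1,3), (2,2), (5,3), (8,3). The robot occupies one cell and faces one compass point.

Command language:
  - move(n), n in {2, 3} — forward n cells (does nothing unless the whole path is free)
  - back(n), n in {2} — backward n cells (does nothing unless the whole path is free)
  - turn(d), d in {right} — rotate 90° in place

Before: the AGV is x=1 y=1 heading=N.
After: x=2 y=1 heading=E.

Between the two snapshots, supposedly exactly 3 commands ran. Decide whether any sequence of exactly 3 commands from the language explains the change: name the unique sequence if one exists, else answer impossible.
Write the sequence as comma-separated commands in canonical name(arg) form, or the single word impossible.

turn(right), move(3), back(2)

key: running back(2) before turn(right) would end elsewhere — order is forced
begin: x=1 y=1 heading=N
1. turn(right) → x=1 y=1 heading=E
2. move(3) → x=4 y=1 heading=E
3. back(2) → x=2 y=1 heading=E
no rival 3-sequence matches.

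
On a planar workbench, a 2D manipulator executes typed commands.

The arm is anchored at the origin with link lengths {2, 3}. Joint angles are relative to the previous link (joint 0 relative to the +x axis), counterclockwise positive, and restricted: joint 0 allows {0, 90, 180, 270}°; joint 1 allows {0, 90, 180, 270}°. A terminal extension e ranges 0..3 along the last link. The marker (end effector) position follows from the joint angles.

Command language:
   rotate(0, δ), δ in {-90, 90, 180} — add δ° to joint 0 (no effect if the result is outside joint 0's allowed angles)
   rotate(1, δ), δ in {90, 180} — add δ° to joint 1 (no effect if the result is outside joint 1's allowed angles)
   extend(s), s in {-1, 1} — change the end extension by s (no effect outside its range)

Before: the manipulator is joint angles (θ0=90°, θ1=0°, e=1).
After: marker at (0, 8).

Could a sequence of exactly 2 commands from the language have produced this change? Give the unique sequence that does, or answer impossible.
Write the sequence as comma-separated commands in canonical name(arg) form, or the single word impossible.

from: joint angles (θ0=90°, θ1=0°, e=1)
t=1 extend(1) ⇒ joint angles (θ0=90°, θ1=0°, e=2)
t=2 extend(1) ⇒ joint angles (θ0=90°, θ1=0°, e=3)
uniquely the one of 49 2-step routes that fits.

extend(1), extend(1)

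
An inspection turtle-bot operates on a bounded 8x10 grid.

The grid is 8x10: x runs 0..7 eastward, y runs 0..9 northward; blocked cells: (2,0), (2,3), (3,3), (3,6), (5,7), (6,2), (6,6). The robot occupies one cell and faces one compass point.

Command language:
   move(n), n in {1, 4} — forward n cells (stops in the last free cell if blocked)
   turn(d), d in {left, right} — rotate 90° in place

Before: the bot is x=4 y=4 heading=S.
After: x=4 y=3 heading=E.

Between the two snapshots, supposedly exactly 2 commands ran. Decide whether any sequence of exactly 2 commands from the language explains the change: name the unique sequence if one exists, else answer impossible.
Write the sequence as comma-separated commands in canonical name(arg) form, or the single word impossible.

key: running turn(left) before move(1) would end elsewhere — order is forced
begin: x=4 y=4 heading=S
[1] after move(1): x=4 y=3 heading=S
[2] after turn(left): x=4 y=3 heading=E
all 16 alternatives checked — unique.

move(1), turn(left)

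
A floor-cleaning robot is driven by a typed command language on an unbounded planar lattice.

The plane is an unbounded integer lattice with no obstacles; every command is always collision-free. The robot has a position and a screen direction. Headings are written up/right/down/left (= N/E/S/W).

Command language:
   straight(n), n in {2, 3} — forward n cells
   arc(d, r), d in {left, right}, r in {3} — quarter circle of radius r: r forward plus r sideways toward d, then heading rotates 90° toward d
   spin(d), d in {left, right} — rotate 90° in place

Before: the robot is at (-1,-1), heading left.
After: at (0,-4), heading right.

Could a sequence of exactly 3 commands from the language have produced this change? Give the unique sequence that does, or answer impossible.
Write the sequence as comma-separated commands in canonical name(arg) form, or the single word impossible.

key: position moved to (0,-4) AND the heading swung to E — translation plus rotation needed
t0: at (-1,-1), heading left
1. straight(2) → at (-3,-1), heading left
2. spin(left) → at (-3,-1), heading down
3. arc(left, 3) → at (0,-4), heading right
no other 3-command option fits: unique.

straight(2), spin(left), arc(left, 3)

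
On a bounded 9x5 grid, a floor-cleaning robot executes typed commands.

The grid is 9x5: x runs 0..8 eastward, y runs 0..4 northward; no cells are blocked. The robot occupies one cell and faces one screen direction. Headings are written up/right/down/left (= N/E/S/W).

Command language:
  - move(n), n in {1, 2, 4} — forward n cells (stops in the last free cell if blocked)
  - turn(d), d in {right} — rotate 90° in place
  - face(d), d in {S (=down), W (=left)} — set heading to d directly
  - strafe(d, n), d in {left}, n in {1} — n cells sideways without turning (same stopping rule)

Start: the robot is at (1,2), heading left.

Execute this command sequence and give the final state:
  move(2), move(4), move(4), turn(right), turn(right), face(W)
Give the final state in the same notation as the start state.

at (0,2), heading left

start: at (1,2), heading left
step 1 (move(2)): at (0,2), heading left
step 2 (move(4)): at (0,2), heading left
step 3 (move(4)): at (0,2), heading left
step 4 (turn(right)): at (0,2), heading up
step 5 (turn(right)): at (0,2), heading right
step 6 (face(W)): at (0,2), heading left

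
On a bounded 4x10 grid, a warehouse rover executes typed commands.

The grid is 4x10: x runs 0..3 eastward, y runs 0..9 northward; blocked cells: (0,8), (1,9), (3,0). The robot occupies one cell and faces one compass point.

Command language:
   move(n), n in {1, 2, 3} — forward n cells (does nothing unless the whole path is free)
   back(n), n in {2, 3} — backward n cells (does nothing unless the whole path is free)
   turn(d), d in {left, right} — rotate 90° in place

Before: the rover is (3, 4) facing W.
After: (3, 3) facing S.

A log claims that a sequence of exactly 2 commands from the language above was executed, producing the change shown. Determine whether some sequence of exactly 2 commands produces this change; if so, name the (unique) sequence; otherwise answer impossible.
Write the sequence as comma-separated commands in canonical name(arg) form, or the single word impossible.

turn(left), move(1)

key: position moved to (3,3) AND the heading swung to S — translation plus rotation needed
initial: (3, 4) facing W
1. turn(left) → (3, 4) facing S
2. move(1) → (3, 3) facing S
uniquely the one of 49 2-step routes that fits.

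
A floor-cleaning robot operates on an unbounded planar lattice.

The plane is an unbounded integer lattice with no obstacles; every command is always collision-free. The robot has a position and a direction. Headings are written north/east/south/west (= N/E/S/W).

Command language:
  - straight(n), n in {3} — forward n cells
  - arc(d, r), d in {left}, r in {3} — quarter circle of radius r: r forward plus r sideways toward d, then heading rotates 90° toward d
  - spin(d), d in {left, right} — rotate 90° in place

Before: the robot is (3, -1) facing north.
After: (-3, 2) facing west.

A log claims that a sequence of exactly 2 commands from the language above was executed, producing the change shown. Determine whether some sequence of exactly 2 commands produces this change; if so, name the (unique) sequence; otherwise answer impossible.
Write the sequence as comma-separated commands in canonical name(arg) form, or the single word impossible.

key: order matters: swapping arc(left, 3) and straight(3) lands elsewhere
start: (3, -1) facing north
t=1 arc(left, 3) ⇒ (0, 2) facing west
t=2 straight(3) ⇒ (-3, 2) facing west
uniquely the one of 16 2-step routes that fits.

arc(left, 3), straight(3)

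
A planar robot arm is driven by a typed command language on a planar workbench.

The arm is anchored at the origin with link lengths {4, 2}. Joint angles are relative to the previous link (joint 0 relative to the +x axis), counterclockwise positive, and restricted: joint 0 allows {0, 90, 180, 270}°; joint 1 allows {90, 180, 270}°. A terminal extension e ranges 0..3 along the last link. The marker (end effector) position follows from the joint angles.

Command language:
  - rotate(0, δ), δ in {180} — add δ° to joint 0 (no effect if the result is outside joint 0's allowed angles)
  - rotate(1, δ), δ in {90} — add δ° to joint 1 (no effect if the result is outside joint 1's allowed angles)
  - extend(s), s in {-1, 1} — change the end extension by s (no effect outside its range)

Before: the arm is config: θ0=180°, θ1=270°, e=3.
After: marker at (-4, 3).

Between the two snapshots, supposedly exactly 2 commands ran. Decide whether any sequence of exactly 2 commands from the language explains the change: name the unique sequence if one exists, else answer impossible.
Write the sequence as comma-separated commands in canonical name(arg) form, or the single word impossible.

extend(-1), extend(-1)

begin: config: θ0=180°, θ1=270°, e=3
step 1 (extend(-1)): config: θ0=180°, θ1=270°, e=2
step 2 (extend(-1)): config: θ0=180°, θ1=270°, e=1
no rival 2-sequence matches.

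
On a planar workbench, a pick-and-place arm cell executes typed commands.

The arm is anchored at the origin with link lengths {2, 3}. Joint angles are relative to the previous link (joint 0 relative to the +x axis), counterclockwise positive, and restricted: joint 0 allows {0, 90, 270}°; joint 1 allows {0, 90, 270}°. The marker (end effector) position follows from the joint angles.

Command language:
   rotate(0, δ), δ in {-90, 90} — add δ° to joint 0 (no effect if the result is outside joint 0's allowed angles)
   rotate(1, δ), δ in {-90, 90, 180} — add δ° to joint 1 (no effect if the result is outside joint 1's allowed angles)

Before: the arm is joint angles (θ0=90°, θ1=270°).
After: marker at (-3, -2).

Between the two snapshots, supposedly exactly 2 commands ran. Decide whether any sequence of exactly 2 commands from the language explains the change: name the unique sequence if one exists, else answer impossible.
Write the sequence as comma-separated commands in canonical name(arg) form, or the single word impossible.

start: joint angles (θ0=90°, θ1=270°)
step 1 (rotate(0, -90)): joint angles (θ0=0°, θ1=270°)
step 2 (rotate(0, -90)): joint angles (θ0=270°, θ1=270°)
no other 2-command option fits: unique.

rotate(0, -90), rotate(0, -90)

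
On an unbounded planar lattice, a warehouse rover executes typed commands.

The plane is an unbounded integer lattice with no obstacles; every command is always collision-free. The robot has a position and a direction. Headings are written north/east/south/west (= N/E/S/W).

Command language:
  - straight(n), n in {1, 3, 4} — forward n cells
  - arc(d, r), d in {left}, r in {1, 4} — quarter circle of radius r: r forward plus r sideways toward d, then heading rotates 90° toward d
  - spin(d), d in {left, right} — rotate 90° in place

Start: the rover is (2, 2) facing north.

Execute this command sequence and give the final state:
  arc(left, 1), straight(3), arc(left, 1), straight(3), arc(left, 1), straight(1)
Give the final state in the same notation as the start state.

initial: (2, 2) facing north
1. arc(left, 1) → (1, 3) facing west
2. straight(3) → (-2, 3) facing west
3. arc(left, 1) → (-3, 2) facing south
4. straight(3) → (-3, -1) facing south
5. arc(left, 1) → (-2, -2) facing east
6. straight(1) → (-1, -2) facing east

(-1, -2) facing east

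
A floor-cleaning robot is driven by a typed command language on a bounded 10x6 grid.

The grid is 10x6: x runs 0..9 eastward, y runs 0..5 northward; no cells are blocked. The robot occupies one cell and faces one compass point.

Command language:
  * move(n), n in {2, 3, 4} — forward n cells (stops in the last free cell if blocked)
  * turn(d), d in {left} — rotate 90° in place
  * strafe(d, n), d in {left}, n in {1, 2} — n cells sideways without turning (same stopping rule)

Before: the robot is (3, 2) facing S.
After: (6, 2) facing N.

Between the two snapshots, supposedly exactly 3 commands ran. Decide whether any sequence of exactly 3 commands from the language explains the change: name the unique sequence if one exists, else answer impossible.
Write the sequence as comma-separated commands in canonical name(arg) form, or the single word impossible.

key: cell and facing (now N) both changed — the 3 commands mix motion and turning
t0: (3, 2) facing S
t=1 turn(left) ⇒ (3, 2) facing E
t=2 move(3) ⇒ (6, 2) facing E
t=3 turn(left) ⇒ (6, 2) facing N
uniquely the one of 216 3-step routes that fits.

turn(left), move(3), turn(left)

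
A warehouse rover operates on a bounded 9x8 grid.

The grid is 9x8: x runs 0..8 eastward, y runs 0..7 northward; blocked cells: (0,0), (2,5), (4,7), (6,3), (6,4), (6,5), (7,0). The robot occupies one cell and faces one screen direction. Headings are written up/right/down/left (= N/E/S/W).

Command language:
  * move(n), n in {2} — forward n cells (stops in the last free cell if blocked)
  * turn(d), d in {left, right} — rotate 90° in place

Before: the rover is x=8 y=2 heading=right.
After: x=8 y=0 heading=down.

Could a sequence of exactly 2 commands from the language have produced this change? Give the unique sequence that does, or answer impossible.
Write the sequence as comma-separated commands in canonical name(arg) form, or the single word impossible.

key: order matters: swapping turn(right) and move(2) lands elsewhere
t0: x=8 y=2 heading=right
t=1 turn(right) ⇒ x=8 y=2 heading=down
t=2 move(2) ⇒ x=8 y=0 heading=down
all 9 alternatives checked — unique.

turn(right), move(2)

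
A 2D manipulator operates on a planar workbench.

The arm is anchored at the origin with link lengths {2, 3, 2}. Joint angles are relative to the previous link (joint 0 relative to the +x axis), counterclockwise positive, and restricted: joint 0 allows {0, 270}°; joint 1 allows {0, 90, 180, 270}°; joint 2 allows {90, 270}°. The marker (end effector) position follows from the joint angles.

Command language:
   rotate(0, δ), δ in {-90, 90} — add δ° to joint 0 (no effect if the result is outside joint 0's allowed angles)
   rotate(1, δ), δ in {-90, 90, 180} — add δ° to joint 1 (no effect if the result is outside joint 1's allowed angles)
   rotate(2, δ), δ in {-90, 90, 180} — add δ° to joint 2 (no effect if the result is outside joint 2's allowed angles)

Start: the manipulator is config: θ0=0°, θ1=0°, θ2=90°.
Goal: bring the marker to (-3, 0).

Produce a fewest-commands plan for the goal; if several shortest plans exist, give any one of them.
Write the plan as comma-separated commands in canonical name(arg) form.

rotate(0, -90), rotate(1, -90), rotate(2, 180)

start: config: θ0=0°, θ1=0°, θ2=90°
1. rotate(0, -90) → config: θ0=270°, θ1=0°, θ2=90°
2. rotate(1, -90) → config: θ0=270°, θ1=270°, θ2=90°
3. rotate(2, 180) → config: θ0=270°, θ1=270°, θ2=270°
no 2-step plan works, so 3 is optimal.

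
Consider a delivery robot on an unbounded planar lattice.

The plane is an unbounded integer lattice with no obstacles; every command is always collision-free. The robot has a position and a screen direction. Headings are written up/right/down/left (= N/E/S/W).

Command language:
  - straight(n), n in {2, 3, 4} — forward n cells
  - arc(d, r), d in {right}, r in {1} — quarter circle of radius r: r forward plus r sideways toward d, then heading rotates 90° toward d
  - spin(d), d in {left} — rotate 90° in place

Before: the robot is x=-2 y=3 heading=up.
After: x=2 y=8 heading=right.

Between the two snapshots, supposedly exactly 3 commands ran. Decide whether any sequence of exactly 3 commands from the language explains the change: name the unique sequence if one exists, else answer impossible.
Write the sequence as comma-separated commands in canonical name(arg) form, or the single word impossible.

straight(4), arc(right, 1), straight(3)

key: position moved to (2,8) AND the heading swung to E — translation plus rotation needed
from: x=-2 y=3 heading=up
t=1 straight(4) ⇒ x=-2 y=7 heading=up
t=2 arc(right, 1) ⇒ x=-1 y=8 heading=right
t=3 straight(3) ⇒ x=2 y=8 heading=right
no other 3-command option fits: unique.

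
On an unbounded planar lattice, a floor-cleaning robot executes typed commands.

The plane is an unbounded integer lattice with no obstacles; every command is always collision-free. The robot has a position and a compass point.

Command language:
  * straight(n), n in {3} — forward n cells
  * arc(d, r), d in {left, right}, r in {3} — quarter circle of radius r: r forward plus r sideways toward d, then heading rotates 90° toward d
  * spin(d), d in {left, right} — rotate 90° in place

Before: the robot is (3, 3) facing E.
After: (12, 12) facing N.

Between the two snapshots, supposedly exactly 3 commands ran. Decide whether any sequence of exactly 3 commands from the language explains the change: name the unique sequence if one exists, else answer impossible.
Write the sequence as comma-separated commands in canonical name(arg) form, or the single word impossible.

key: position moved to (12,12) AND the heading swung to N — translation plus rotation needed
from: (3, 3) facing E
t=1 arc(left, 3) ⇒ (6, 6) facing N
t=2 arc(right, 3) ⇒ (9, 9) facing E
t=3 arc(left, 3) ⇒ (12, 12) facing N
all 125 alternatives checked — unique.

arc(left, 3), arc(right, 3), arc(left, 3)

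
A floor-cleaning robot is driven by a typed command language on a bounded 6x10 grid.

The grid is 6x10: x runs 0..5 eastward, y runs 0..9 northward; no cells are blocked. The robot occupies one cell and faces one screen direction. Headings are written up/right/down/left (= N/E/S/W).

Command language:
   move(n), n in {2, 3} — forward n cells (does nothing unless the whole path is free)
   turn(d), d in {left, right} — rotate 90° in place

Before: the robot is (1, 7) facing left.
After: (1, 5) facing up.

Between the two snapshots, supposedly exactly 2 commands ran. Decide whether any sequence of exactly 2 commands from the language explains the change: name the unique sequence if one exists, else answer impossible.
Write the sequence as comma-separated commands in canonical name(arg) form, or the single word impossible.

checked all 2-command options: none fits.

impossible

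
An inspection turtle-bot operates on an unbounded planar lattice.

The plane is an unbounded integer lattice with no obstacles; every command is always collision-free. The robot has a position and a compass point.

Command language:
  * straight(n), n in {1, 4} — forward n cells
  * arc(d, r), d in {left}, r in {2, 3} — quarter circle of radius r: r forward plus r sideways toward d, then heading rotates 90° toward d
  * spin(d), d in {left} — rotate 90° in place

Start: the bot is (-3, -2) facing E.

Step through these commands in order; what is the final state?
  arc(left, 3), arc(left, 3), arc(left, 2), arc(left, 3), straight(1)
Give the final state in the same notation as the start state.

from: (-3, -2) facing E
step 1 (arc(left, 3)): (0, 1) facing N
step 2 (arc(left, 3)): (-3, 4) facing W
step 3 (arc(left, 2)): (-5, 2) facing S
step 4 (arc(left, 3)): (-2, -1) facing E
step 5 (straight(1)): (-1, -1) facing E

(-1, -1) facing E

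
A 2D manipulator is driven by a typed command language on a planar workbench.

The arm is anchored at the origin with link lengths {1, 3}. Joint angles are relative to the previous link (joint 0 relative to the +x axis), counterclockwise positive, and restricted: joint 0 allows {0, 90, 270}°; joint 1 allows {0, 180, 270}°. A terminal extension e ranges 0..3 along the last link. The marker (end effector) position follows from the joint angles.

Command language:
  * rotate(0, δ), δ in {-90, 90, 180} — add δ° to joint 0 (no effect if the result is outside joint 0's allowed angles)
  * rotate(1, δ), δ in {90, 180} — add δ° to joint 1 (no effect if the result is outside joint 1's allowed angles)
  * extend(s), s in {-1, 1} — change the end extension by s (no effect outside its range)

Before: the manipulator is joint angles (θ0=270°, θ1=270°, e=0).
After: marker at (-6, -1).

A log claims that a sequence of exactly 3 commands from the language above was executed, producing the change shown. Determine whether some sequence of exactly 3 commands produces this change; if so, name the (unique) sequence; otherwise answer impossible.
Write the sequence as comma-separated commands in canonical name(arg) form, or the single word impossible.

extend(1), extend(1), extend(1)

begin: joint angles (θ0=270°, θ1=270°, e=0)
step 1 (extend(1)): joint angles (θ0=270°, θ1=270°, e=1)
step 2 (extend(1)): joint angles (θ0=270°, θ1=270°, e=2)
step 3 (extend(1)): joint angles (θ0=270°, θ1=270°, e=3)
no other 3-command option fits: unique.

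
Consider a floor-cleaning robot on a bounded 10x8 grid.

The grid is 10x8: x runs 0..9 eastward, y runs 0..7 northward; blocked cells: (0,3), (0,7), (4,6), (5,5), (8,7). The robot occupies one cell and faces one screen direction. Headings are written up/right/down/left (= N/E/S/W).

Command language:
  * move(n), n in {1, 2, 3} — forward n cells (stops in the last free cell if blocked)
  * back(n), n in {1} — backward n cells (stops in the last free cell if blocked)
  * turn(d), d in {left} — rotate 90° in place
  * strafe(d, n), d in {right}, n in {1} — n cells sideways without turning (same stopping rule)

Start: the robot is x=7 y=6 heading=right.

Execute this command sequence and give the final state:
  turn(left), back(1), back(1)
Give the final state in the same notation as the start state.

begin: x=7 y=6 heading=right
step 1 (turn(left)): x=7 y=6 heading=up
step 2 (back(1)): x=7 y=5 heading=up
step 3 (back(1)): x=7 y=4 heading=up

x=7 y=4 heading=up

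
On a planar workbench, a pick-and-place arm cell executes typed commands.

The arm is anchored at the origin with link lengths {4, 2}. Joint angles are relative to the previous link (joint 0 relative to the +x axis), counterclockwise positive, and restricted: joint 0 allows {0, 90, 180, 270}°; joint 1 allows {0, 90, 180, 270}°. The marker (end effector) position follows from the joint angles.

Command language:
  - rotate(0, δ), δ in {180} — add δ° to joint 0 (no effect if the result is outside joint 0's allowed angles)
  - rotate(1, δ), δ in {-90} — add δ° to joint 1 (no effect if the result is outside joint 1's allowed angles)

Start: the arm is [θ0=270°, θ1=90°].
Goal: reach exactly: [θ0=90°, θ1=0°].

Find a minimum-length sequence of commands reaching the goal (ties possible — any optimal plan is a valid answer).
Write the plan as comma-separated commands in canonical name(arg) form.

rotate(0, 180), rotate(1, -90)

t0: [θ0=270°, θ1=90°]
step 1 (rotate(0, 180)): [θ0=90°, θ1=90°]
step 2 (rotate(1, -90)): [θ0=90°, θ1=0°]
minimal: 2 command(s), checked below 2.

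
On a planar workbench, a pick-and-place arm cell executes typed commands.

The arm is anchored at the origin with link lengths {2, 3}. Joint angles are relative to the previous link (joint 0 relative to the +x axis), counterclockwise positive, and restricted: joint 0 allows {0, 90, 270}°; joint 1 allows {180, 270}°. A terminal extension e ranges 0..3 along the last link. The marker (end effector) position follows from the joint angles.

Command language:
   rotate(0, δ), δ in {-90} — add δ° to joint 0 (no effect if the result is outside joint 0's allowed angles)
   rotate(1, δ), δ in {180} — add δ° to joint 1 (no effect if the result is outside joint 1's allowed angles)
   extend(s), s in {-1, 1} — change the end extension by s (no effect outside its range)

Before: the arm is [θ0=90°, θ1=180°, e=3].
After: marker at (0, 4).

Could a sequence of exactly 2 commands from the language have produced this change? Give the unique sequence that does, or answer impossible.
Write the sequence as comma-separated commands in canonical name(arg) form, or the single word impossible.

rotate(0, -90), rotate(0, -90)

t0: [θ0=90°, θ1=180°, e=3]
1. rotate(0, -90) → [θ0=0°, θ1=180°, e=3]
2. rotate(0, -90) → [θ0=270°, θ1=180°, e=3]
all 16 alternatives checked — unique.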